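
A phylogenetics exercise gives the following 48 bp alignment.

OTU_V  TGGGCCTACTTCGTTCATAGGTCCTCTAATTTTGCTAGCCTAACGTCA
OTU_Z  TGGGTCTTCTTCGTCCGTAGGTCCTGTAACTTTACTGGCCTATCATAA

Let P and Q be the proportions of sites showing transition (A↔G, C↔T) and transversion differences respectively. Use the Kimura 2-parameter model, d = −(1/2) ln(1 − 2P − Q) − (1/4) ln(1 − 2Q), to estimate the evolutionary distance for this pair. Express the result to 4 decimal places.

0.2806

The sequences differ at positions 5 (C/T, transition), 8 (A/T, transversion), 15 (T/C, transition), 17 (A/G, transition), 26 (C/G, transversion), 30 (T/C, transition), 34 (G/A, transition), 37 (A/G, transition), 43 (A/T, transversion), 45 (G/A, transition), 47 (C/A, transversion).
Of the 11 differences, 7 transitions and 4 transversions over 48 sites: P = 7/48 = 0.145833, Q = 4/48 = 0.083333.
d = −0.5·ln(0.625001) − 0.25·ln(0.833334) = −0.5·(-0.470002) − 0.25·(-0.182321) = 0.2806.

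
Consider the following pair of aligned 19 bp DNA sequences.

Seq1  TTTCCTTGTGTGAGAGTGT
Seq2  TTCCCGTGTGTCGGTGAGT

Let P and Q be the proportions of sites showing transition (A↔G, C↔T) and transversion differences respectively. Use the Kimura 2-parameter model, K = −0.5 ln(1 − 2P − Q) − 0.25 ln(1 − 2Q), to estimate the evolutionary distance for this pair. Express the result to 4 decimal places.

Differing sites — 3:T/C (Ti); 6:T/G (Tv); 12:G/C (Tv); 13:A/G (Ti); 15:A/T (Tv); 17:T/A (Tv).
Of the 6 differences, 2 transitions and 4 transversions over 19 sites: P = 2/19 = 0.105263, Q = 4/19 = 0.210526.
d = −0.5·ln(0.578948) − 0.25·ln(0.578948) = −0.5·(-0.546543) − 0.25·(-0.546543) = 0.4099.

0.4099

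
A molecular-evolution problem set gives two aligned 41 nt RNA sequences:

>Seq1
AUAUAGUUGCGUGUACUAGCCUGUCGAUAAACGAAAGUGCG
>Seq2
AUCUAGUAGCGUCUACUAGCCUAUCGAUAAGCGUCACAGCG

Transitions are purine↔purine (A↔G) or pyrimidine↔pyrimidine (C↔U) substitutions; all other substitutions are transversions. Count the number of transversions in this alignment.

Mismatches occur at site 3 (A/C, transversion), site 8 (U/A, transversion), site 13 (G/C, transversion), site 23 (G/A, transition), site 31 (A/G, transition), site 34 (A/U, transversion), site 35 (A/C, transversion), site 37 (G/C, transversion), site 38 (U/A, transversion).
Of the 9 differences, 2 transitions and 7 transversions, so the answer is 7.

7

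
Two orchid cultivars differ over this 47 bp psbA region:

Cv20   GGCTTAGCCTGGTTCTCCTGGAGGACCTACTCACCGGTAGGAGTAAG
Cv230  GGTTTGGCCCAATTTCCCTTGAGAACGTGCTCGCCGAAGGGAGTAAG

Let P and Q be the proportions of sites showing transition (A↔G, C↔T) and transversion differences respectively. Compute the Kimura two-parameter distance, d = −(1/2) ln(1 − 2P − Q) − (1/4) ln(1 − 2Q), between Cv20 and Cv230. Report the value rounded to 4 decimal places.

Differing sites — 3:C/T (Ti); 6:A/G (Ti); 10:T/C (Ti); 11:G/A (Ti); 12:G/A (Ti); 15:C/T (Ti); 16:T/C (Ti); 20:G/T (Tv); 24:G/A (Ti); 27:C/G (Tv); 29:A/G (Ti); 33:A/G (Ti); 37:G/A (Ti); 38:T/A (Tv); 39:A/G (Ti).
Of the 15 differences, 12 transitions and 3 transversions over 47 sites: P = 12/47 = 0.255319, Q = 3/47 = 0.063830.
d = −0.5·ln(0.425532) − 0.25·ln(0.872340) = −0.5·(-0.854415) − 0.25·(-0.136576) = 0.4614.

0.4614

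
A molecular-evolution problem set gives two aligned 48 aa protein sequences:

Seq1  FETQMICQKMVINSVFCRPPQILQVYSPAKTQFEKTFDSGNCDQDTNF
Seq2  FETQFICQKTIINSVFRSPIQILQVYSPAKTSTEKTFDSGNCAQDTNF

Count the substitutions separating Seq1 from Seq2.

Differing sites — 5:M/F; 10:M/T; 11:V/I; 17:C/R; 18:R/S; 20:P/I; 32:Q/S; 33:F/T; 43:D/A.
That gives 9 mismatches out of 48 aligned sites, so the Hamming distance is 9.

9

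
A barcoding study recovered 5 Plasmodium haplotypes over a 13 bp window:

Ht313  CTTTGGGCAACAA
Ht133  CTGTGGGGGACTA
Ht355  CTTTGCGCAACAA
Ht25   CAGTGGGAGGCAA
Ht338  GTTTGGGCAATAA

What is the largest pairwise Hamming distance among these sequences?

7

Pairwise Hamming distances:
  Ht313 vs Ht133: 4
  Ht313 vs Ht355: 1
  Ht313 vs Ht25: 5
  Ht313 vs Ht338: 2
  Ht133 vs Ht355: 5
  Ht133 vs Ht25: 4
  Ht133 vs Ht338: 6
  Ht355 vs Ht25: 6
  Ht355 vs Ht338: 3
  Ht25 vs Ht338: 7
The largest is 7, between Ht25 and Ht338.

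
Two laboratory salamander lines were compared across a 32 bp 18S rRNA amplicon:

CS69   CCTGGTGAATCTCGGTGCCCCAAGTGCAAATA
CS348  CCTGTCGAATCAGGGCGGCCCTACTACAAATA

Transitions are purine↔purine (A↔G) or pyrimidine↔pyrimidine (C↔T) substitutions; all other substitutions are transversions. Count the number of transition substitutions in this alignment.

The sequences differ at positions 5 (G/T, transversion), 6 (T/C, transition), 12 (T/A, transversion), 13 (C/G, transversion), 16 (T/C, transition), 18 (C/G, transversion), 22 (A/T, transversion), 24 (G/C, transversion), 26 (G/A, transition).
Of the 9 differences, 3 transitions and 6 transversions, so the answer is 3.

3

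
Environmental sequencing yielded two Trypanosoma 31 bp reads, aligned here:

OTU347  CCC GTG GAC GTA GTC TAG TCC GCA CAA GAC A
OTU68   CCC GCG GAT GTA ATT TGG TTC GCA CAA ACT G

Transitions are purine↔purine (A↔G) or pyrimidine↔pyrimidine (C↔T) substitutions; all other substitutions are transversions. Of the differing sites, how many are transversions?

The sequences differ at positions 5 (T/C, transition), 9 (C/T, transition), 13 (G/A, transition), 15 (C/T, transition), 17 (A/G, transition), 20 (C/T, transition), 28 (G/A, transition), 29 (A/C, transversion), 30 (C/T, transition), 31 (A/G, transition).
Of the 10 differences, 9 transitions and 1 transversion, so the answer is 1.

1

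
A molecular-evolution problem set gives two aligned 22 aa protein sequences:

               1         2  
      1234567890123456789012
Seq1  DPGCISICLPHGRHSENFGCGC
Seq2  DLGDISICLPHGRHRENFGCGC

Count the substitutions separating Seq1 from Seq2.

3

Differing sites — 2:P/L; 4:C/D; 15:S/R.
That gives 3 mismatches out of 22 aligned sites, so the Hamming distance is 3.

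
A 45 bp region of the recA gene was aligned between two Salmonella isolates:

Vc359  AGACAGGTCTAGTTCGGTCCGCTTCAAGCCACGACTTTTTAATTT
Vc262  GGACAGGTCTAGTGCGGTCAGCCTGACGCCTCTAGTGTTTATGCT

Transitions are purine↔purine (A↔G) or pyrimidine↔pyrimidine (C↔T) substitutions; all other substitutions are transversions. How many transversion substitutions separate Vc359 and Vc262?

The sequences differ at positions 1 (A/G, transition), 14 (T/G, transversion), 20 (C/A, transversion), 23 (T/C, transition), 25 (C/G, transversion), 27 (A/C, transversion), 31 (A/T, transversion), 33 (G/T, transversion), 35 (C/G, transversion), 37 (T/G, transversion), 42 (A/T, transversion), 43 (T/G, transversion), 44 (T/C, transition).
Of the 13 differences, 3 transitions and 10 transversions, so the answer is 10.

10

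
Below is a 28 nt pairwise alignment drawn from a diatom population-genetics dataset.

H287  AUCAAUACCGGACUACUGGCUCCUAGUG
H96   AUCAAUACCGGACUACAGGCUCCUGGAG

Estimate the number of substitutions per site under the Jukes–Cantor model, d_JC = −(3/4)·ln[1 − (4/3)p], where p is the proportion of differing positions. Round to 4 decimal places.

0.1156

Differing sites — 17:U/A; 25:A/G; 27:U/A.
p = 3/28 = 0.107143.
d = −0.75 · ln(1 − (4/3)·0.107143) = −0.75 · ln(0.857143) = −0.75 · (-0.154151) = 0.1156.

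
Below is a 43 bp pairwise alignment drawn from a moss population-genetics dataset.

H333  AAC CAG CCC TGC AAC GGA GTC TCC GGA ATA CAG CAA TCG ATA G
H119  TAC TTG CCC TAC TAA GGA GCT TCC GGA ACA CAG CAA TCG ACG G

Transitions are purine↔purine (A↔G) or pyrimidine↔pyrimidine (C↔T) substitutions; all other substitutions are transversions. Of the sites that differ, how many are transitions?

The sequences differ at positions 1 (A/T, transversion), 4 (C/T, transition), 5 (A/T, transversion), 11 (G/A, transition), 13 (A/T, transversion), 15 (C/A, transversion), 20 (T/C, transition), 21 (C/T, transition), 29 (T/C, transition), 41 (T/C, transition), 42 (A/G, transition).
Of the 11 differences, 7 transitions and 4 transversions, so the answer is 7.

7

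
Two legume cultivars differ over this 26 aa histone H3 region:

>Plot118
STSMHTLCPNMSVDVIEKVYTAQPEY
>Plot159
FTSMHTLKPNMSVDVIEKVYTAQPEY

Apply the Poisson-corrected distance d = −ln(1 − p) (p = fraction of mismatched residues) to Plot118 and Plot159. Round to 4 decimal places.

0.0800

Differing sites — 1:S/F; 8:C/K.
p = 2/26 = 0.076923.
d = −ln(1 − 0.076923) = −ln(0.923077) = 0.0800.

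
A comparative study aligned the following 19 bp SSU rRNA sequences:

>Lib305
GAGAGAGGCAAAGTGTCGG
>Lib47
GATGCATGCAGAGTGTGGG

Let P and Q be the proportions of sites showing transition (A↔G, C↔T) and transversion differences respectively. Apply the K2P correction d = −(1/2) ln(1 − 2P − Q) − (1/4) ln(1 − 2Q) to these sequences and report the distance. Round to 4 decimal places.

0.4099

Mismatches occur at site 3 (G→T, transversion), site 4 (A→G, transition), site 5 (G→C, transversion), site 7 (G→T, transversion), site 11 (A→G, transition), site 17 (C→G, transversion).
Of the 6 differences, 2 transitions and 4 transversions over 19 sites: P = 2/19 = 0.105263, Q = 4/19 = 0.210526.
d = −0.5·ln(0.578948) − 0.25·ln(0.578948) = −0.5·(-0.546543) − 0.25·(-0.546543) = 0.4099.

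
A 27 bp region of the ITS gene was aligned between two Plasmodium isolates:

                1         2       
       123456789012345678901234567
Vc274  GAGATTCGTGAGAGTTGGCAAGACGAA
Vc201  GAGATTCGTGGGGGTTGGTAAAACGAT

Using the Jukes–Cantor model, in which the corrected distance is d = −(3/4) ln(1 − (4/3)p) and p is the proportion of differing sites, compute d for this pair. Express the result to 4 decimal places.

0.2127

Differing sites — 11:A/G; 13:A/G; 19:C/T; 22:G/A; 27:A/T.
p = 5/27 = 0.185185.
d = −0.75 · ln(1 − (4/3)·0.185185) = −0.75 · ln(0.753087) = −0.75 · (-0.283575) = 0.2127.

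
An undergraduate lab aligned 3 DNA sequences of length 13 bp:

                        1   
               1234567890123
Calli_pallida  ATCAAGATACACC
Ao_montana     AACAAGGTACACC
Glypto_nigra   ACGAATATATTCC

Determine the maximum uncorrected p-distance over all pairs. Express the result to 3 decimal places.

Pairwise Hamming distances:
  Calli_pallida vs Ao_montana: 2
  Calli_pallida vs Glypto_nigra: 5
  Ao_montana vs Glypto_nigra: 6
The largest is 6 mismatches, between Ao_montana and Glypto_nigra; p = 6/13 = 0.462.

0.462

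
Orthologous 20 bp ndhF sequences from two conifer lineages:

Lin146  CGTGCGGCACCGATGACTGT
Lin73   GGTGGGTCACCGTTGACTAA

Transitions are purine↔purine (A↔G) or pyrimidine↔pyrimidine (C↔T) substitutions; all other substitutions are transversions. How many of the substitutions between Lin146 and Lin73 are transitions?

The sequences differ at positions 1 (C/G, transversion), 5 (C/G, transversion), 7 (G/T, transversion), 13 (A/T, transversion), 19 (G/A, transition), 20 (T/A, transversion).
Of the 6 differences, 1 transition and 5 transversions, so the answer is 1.

1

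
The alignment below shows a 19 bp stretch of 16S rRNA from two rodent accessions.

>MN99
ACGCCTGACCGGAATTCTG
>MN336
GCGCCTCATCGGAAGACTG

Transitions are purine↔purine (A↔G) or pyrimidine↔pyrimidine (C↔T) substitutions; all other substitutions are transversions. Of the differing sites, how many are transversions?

3

Differing sites — 1:A/G (Ti); 7:G/C (Tv); 9:C/T (Ti); 15:T/G (Tv); 16:T/A (Tv).
Of the 5 differences, 2 transitions and 3 transversions, so the answer is 3.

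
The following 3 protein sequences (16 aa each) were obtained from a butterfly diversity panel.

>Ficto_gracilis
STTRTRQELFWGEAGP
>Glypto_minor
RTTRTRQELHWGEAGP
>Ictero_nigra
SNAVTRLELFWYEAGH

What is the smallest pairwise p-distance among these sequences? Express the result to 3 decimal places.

0.125

Pairwise Hamming distances:
  Ficto_gracilis vs Glypto_minor: 2
  Ficto_gracilis vs Ictero_nigra: 6
  Glypto_minor vs Ictero_nigra: 8
The smallest is 2 mismatches, between Ficto_gracilis and Glypto_minor; p = 2/16 = 0.125.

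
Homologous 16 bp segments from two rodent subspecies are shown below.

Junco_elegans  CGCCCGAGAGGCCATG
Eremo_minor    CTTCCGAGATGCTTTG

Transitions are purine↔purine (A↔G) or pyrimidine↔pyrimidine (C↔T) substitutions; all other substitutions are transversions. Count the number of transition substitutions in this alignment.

The sequences differ at positions 2 (G/T, transversion), 3 (C/T, transition), 10 (G/T, transversion), 13 (C/T, transition), 14 (A/T, transversion).
Of the 5 differences, 2 transitions and 3 transversions, so the answer is 2.

2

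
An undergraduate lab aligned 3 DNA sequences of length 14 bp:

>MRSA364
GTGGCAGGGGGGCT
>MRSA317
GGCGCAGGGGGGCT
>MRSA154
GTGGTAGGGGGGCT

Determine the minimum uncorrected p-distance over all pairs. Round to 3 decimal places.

Pairwise Hamming distances:
  MRSA364 vs MRSA317: 2
  MRSA364 vs MRSA154: 1
  MRSA317 vs MRSA154: 3
The smallest is 1 mismatch, between MRSA364 and MRSA154; p = 1/14 = 0.071.

0.071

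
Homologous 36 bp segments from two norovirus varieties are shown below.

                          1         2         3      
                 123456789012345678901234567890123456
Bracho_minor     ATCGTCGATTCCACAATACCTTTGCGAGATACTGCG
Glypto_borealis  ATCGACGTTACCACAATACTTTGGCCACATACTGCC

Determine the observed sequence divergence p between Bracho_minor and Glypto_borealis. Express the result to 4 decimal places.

Mismatches occur at site 5 (T/A), site 8 (A/T), site 10 (T/A), site 20 (C/T), site 23 (T/G), site 26 (G/C), site 28 (G/C), site 36 (G/C).
There are 8 differences over 36 sites, so p = 8/36 = 0.2222.

0.2222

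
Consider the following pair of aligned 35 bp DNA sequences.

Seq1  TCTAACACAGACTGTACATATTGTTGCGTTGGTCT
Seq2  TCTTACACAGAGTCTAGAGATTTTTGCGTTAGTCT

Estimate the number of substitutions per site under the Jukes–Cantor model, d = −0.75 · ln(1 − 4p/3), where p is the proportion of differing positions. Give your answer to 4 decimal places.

0.2326

Mismatches occur at site 4 (A↔T), site 12 (C↔G), site 14 (G↔C), site 17 (C↔G), site 19 (T↔G), site 23 (G↔T), site 31 (G↔A).
p = 7/35 = 0.200000.
d = −0.75 · ln(1 − (4/3)·0.200000) = −0.75 · ln(0.733333) = −0.75 · (-0.310155) = 0.2326.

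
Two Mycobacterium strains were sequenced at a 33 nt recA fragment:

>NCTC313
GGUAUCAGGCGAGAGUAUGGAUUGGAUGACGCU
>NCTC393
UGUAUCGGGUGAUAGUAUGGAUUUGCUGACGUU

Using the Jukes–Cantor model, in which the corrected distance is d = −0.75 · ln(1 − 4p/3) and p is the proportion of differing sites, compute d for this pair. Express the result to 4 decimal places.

0.2493

The sequences differ at positions 1 (G/U), 7 (A/G), 10 (C/U), 13 (G/U), 24 (G/U), 26 (A/C), 32 (C/U).
p = 7/33 = 0.212121.
d = −0.75 · ln(1 − (4/3)·0.212121) = −0.75 · ln(0.717172) = −0.75 · (-0.332440) = 0.2493.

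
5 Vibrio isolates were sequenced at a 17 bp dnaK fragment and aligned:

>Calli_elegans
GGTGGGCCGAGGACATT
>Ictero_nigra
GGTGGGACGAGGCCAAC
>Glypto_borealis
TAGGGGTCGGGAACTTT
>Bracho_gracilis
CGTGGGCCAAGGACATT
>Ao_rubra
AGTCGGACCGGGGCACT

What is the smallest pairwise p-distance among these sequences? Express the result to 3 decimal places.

0.118

Pairwise Hamming distances:
  Calli_elegans vs Ictero_nigra: 4
  Calli_elegans vs Glypto_borealis: 7
  Calli_elegans vs Bracho_gracilis: 2
  Calli_elegans vs Ao_rubra: 7
  Ictero_nigra vs Glypto_borealis: 10
  Ictero_nigra vs Bracho_gracilis: 6
  Ictero_nigra vs Ao_rubra: 7
  Glypto_borealis vs Bracho_gracilis: 8
  Glypto_borealis vs Ao_rubra: 10
  Bracho_gracilis vs Ao_rubra: 7
The smallest is 2 mismatches, between Calli_elegans and Bracho_gracilis; p = 2/17 = 0.118.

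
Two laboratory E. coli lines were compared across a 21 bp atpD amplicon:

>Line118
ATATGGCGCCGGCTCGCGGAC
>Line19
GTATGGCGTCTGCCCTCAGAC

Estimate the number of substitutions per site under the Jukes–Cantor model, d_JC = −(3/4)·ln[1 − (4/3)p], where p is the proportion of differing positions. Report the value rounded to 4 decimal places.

0.3597

Differing sites — 1:A/G; 9:C/T; 11:G/T; 14:T/C; 16:G/T; 18:G/A.
p = 6/21 = 0.285714.
d = −0.75 · ln(1 − (4/3)·0.285714) = −0.75 · ln(0.619048) = −0.75 · (-0.479572) = 0.3597.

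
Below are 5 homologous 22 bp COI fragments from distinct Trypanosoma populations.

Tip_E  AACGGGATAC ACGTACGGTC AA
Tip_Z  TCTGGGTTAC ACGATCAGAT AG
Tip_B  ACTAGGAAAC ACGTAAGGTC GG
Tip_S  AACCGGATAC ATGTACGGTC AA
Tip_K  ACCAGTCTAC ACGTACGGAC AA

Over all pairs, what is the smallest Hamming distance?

Pairwise Hamming distances:
  Tip_E vs Tip_Z: 10
  Tip_E vs Tip_B: 7
  Tip_E vs Tip_S: 2
  Tip_E vs Tip_K: 5
  Tip_Z vs Tip_B: 11
  Tip_Z vs Tip_S: 12
  Tip_Z vs Tip_K: 10
  Tip_B vs Tip_S: 8
  Tip_B vs Tip_K: 8
  Tip_S vs Tip_K: 6
The smallest is 2, between Tip_E and Tip_S.

2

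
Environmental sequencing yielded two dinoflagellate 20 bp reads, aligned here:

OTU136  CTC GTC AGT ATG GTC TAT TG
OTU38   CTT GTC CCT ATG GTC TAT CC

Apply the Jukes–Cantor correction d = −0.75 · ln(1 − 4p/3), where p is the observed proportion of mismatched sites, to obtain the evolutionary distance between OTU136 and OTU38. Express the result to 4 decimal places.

Differing sites — 3:C/T; 7:A/C; 8:G/C; 19:T/C; 20:G/C.
p = 5/20 = 0.250000.
d = −0.75 · ln(1 − (4/3)·0.250000) = −0.75 · ln(0.666667) = −0.75 · (-0.405465) = 0.3041.

0.3041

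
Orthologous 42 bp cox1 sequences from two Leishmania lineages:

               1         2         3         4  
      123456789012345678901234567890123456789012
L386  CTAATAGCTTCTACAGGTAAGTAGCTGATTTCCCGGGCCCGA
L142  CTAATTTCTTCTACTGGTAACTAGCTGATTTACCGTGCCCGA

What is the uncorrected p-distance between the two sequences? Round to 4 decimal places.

The sequences differ at positions 6 (A/T), 7 (G/T), 15 (A/T), 21 (G/C), 32 (C/A), 36 (G/T).
There are 6 differences over 42 sites, so p = 6/42 = 0.1429.

0.1429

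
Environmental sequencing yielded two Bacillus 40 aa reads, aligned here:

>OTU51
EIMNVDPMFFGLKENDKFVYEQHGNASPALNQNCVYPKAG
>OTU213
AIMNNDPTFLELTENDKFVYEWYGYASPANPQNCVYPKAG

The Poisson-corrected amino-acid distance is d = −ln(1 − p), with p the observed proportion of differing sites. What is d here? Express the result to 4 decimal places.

0.3216

Differing sites — 1:E/A; 5:V/N; 8:M/T; 10:F/L; 11:G/E; 13:K/T; 22:Q/W; 23:H/Y; 25:N/Y; 30:L/N; 31:N/P.
p = 11/40 = 0.275000.
d = −ln(1 − 0.275000) = −ln(0.725000) = 0.3216.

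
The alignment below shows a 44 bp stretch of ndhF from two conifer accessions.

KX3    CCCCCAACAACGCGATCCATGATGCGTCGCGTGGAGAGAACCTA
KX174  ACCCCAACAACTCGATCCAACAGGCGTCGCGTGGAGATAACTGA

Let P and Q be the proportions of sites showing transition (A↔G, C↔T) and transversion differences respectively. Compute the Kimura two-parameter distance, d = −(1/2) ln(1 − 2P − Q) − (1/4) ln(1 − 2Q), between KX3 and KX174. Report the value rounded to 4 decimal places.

0.2102

The sequences differ at positions 1 (C/A, transversion), 12 (G/T, transversion), 20 (T/A, transversion), 21 (G/C, transversion), 23 (T/G, transversion), 38 (G/T, transversion), 42 (C/T, transition), 43 (T/G, transversion).
Of the 8 differences, 1 transition and 7 transversions over 44 sites: P = 1/44 = 0.022727, Q = 7/44 = 0.159091.
d = −0.5·ln(0.795455) − 0.25·ln(0.681818) = −0.5·(-0.228841) − 0.25·(-0.382993) = 0.2102.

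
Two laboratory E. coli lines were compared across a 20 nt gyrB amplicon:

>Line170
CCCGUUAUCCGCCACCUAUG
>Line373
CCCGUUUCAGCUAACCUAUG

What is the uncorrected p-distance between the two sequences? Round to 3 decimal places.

0.350

Mismatches occur at site 7 (A↔U), site 8 (U↔C), site 9 (C↔A), site 10 (C↔G), site 11 (G↔C), site 12 (C↔U), site 13 (C↔A).
There are 7 differences over 20 sites, so p = 7/20 = 0.350.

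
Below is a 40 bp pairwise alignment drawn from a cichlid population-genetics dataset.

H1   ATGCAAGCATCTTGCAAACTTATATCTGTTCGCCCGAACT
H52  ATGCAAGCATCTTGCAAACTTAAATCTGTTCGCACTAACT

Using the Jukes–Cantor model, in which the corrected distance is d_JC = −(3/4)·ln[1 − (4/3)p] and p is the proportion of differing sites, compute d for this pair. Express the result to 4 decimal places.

0.0790

Mismatches occur at site 23 (T→A), site 34 (C→A), site 36 (G→T).
p = 3/40 = 0.075000.
d = −0.75 · ln(1 − (4/3)·0.075000) = −0.75 · ln(0.900000) = −0.75 · (-0.105361) = 0.0790.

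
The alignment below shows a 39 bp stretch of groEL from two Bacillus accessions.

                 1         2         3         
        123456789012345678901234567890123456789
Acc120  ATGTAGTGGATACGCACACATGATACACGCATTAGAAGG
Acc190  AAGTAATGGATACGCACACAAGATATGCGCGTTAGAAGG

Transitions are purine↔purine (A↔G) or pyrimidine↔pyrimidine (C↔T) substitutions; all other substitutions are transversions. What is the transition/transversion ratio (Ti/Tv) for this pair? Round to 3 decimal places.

The sequences differ at positions 2 (T/A, transversion), 6 (G/A, transition), 21 (T/A, transversion), 26 (C/T, transition), 27 (A/G, transition), 31 (A/G, transition).
Of the 6 differences, 4 transitions and 2 transversions, so Ti/Tv = 4/2 = 2.000.

2.000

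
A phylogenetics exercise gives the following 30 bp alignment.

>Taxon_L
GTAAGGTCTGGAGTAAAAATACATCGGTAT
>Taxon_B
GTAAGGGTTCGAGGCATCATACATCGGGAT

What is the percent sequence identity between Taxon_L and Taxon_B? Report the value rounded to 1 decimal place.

73.3%

Differing sites — 7:T/G; 8:C/T; 10:G/C; 14:T/G; 15:A/C; 17:A/T; 18:A/C; 28:T/G.
22 of the 30 sites match, so the percent identity is 22/30 × 100 = 73.3%.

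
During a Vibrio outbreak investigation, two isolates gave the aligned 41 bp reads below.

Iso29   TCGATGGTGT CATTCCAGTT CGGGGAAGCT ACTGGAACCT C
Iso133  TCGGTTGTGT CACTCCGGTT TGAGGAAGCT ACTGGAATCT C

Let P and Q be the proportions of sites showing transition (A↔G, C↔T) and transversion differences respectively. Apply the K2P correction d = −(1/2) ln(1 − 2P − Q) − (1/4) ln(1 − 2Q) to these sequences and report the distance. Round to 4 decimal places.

0.2032

Mismatches occur at site 4 (A↔G, transition), site 6 (G↔T, transversion), site 13 (T↔C, transition), site 17 (A↔G, transition), site 21 (C↔T, transition), site 23 (G↔A, transition), site 38 (C↔T, transition).
Of the 7 differences, 6 transitions and 1 transversion over 41 sites: P = 6/41 = 0.146341, Q = 1/41 = 0.024390.
d = −0.5·ln(0.682928) − 0.25·ln(0.951220) = −0.5·(-0.381366) − 0.25·(-0.050010) = 0.2032.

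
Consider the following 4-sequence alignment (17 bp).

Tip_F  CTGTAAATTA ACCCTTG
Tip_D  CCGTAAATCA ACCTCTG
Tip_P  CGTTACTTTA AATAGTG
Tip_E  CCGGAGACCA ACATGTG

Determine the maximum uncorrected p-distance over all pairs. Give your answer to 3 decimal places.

0.588

Pairwise Hamming distances:
  Tip_F vs Tip_D: 4
  Tip_F vs Tip_P: 8
  Tip_F vs Tip_E: 8
  Tip_D vs Tip_P: 9
  Tip_D vs Tip_E: 5
  Tip_P vs Tip_E: 10
The largest is 10 mismatches, between Tip_P and Tip_E; p = 10/17 = 0.588.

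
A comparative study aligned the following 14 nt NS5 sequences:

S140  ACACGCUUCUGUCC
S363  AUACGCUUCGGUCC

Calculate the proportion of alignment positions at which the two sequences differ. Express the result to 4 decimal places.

Differing sites — 2:C/U; 10:U/G.
There are 2 differences over 14 sites, so p = 2/14 = 0.1429.

0.1429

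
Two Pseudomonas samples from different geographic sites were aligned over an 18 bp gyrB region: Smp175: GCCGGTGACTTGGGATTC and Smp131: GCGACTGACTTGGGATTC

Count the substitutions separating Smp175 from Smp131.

Mismatches occur at site 3 (C/G), site 4 (G/A), site 5 (G/C).
That gives 3 mismatches out of 18 aligned sites, so the Hamming distance is 3.

3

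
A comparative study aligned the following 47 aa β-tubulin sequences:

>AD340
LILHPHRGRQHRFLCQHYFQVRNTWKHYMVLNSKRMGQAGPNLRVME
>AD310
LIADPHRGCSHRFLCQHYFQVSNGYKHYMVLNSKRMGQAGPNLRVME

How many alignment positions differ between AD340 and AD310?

7

Differing sites — 3:L/A; 4:H/D; 9:R/C; 10:Q/S; 22:R/S; 24:T/G; 25:W/Y.
That gives 7 mismatches out of 47 aligned sites, so the Hamming distance is 7.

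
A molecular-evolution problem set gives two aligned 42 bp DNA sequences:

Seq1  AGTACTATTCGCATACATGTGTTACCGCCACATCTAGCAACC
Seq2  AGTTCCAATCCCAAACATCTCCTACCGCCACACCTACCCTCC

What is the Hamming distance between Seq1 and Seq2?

12

The sequences differ at positions 4 (A/T), 6 (T/C), 8 (T/A), 11 (G/C), 14 (T/A), 19 (G/C), 21 (G/C), 22 (T/C), 33 (T/C), 37 (G/C), 39 (A/C), 40 (A/T).
That gives 12 mismatches out of 42 aligned sites, so the Hamming distance is 12.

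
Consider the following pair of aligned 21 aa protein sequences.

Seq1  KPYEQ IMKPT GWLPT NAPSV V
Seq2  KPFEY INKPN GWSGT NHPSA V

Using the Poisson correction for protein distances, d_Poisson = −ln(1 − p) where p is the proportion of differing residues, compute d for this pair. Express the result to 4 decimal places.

0.4796

Differing sites — 3:Y/F; 5:Q/Y; 7:M/N; 10:T/N; 13:L/S; 14:P/G; 17:A/H; 20:V/A.
p = 8/21 = 0.380952.
d = −ln(1 − 0.380952) = −ln(0.619048) = 0.4796.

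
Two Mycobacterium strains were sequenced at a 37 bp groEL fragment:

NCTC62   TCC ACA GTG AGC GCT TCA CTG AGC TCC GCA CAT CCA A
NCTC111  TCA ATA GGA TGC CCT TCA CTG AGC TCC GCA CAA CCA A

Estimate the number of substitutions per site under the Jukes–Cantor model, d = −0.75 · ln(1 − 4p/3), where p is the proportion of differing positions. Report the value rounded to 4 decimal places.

Mismatches occur at site 3 (C↔A), site 5 (C↔T), site 8 (T↔G), site 9 (G↔A), site 10 (A↔T), site 13 (G↔C), site 33 (T↔A).
p = 7/37 = 0.189189.
d = −0.75 · ln(1 − (4/3)·0.189189) = −0.75 · ln(0.747748) = −0.75 · (-0.290689) = 0.2180.

0.2180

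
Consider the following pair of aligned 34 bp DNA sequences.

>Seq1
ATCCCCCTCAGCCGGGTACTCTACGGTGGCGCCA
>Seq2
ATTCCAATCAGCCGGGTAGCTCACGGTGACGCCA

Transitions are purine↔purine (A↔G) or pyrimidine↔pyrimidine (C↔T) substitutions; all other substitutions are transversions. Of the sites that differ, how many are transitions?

5

Mismatches occur at site 3 (C↔T, transition), site 6 (C↔A, transversion), site 7 (C↔A, transversion), site 19 (C↔G, transversion), site 20 (T↔C, transition), site 21 (C↔T, transition), site 22 (T↔C, transition), site 29 (G↔A, transition).
Of the 8 differences, 5 transitions and 3 transversions, so the answer is 5.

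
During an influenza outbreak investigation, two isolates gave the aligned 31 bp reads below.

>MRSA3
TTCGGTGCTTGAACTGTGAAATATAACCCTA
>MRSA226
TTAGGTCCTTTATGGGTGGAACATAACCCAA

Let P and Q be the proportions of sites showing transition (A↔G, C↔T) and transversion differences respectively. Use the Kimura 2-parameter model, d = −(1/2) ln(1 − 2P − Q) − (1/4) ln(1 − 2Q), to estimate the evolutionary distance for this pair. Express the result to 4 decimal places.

Mismatches occur at site 3 (C/A, transversion), site 7 (G/C, transversion), site 11 (G/T, transversion), site 13 (A/T, transversion), site 14 (C/G, transversion), site 15 (T/G, transversion), site 19 (A/G, transition), site 22 (T/C, transition), site 30 (T/A, transversion).
Of the 9 differences, 2 transitions and 7 transversions over 31 sites: P = 2/31 = 0.064516, Q = 7/31 = 0.225806.
d = −0.5·ln(0.645162) − 0.25·ln(0.548388) = −0.5·(-0.438254) − 0.25·(-0.600772) = 0.3693.

0.3693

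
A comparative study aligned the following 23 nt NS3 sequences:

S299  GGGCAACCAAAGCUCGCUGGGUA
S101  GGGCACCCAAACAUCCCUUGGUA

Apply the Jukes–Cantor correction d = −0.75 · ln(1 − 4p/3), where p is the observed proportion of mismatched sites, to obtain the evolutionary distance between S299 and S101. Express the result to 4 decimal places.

0.2567

Differing sites — 6:A/C; 12:G/C; 13:C/A; 16:G/C; 19:G/U.
p = 5/23 = 0.217391.
d = −0.75 · ln(1 − (4/3)·0.217391) = −0.75 · ln(0.710145) = −0.75 · (-0.342286) = 0.2567.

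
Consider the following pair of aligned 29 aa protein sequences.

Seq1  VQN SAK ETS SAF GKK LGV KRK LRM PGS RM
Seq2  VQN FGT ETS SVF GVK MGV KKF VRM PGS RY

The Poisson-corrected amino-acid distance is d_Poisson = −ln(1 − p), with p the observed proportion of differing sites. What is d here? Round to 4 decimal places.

0.4229

The sequences differ at positions 4 (S/F), 5 (A/G), 6 (K/T), 11 (A/V), 14 (K/V), 16 (L/M), 20 (R/K), 21 (K/F), 22 (L/V), 29 (M/Y).
p = 10/29 = 0.344828.
d = −ln(1 − 0.344828) = −ln(0.655172) = 0.4229.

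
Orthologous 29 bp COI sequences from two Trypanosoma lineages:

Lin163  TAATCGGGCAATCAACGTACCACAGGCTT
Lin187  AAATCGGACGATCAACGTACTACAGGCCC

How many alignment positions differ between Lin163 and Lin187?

6

Differing sites — 1:T/A; 8:G/A; 10:A/G; 21:C/T; 28:T/C; 29:T/C.
That gives 6 mismatches out of 29 aligned sites, so the Hamming distance is 6.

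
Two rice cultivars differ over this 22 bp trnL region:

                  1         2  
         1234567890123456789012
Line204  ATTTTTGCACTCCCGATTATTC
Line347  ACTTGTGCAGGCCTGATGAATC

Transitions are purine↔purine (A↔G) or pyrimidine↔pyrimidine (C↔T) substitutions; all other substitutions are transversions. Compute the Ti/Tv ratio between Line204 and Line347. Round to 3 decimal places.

Mismatches occur at site 2 (T→C, transition), site 5 (T→G, transversion), site 10 (C→G, transversion), site 11 (T→G, transversion), site 14 (C→T, transition), site 18 (T→G, transversion), site 20 (T→A, transversion).
Of the 7 differences, 2 transitions and 5 transversions, so Ti/Tv = 2/5 = 0.400.

0.400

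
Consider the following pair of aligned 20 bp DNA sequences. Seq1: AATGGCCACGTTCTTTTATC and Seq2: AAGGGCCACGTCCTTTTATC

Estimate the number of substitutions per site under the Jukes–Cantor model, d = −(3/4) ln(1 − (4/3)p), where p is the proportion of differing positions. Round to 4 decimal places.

0.1073

The sequences differ at positions 3 (T/G), 12 (T/C).
p = 2/20 = 0.100000.
d = −0.75 · ln(1 − (4/3)·0.100000) = −0.75 · ln(0.866667) = −0.75 · (-0.143100) = 0.1073.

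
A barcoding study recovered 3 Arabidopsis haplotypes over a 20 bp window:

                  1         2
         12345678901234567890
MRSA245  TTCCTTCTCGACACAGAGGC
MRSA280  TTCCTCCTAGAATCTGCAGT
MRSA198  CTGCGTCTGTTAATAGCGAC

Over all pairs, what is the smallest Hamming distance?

8

Pairwise Hamming distances:
  MRSA245 vs MRSA280: 8
  MRSA245 vs MRSA198: 10
  MRSA280 vs MRSA198: 13
The smallest is 8, between MRSA245 and MRSA280.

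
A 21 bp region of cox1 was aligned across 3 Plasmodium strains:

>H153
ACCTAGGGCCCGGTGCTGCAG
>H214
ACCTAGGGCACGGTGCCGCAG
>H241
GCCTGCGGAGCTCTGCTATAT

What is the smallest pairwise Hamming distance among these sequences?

Pairwise Hamming distances:
  H153 vs H214: 2
  H153 vs H241: 10
  H214 vs H241: 11
The smallest is 2, between H153 and H214.

2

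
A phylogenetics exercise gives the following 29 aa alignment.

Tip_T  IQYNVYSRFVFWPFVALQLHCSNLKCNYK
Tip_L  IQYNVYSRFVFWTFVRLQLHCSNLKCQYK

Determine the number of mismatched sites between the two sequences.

3

Mismatches occur at site 13 (P/T), site 16 (A/R), site 27 (N/Q).
That gives 3 mismatches out of 29 aligned sites, so the Hamming distance is 3.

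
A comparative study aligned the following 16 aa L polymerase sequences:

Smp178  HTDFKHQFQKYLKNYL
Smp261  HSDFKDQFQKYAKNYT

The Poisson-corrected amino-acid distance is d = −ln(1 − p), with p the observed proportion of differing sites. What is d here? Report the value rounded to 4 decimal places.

0.2877

Differing sites — 2:T/S; 6:H/D; 12:L/A; 16:L/T.
p = 4/16 = 0.250000.
d = −ln(1 − 0.250000) = −ln(0.750000) = 0.2877.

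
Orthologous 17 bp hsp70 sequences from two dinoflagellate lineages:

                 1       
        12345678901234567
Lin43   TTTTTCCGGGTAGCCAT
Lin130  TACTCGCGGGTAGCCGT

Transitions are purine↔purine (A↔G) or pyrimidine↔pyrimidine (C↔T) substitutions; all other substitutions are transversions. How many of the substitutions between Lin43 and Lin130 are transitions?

Differing sites — 2:T/A (Tv); 3:T/C (Ti); 5:T/C (Ti); 6:C/G (Tv); 16:A/G (Ti).
Of the 5 differences, 3 transitions and 2 transversions, so the answer is 3.

3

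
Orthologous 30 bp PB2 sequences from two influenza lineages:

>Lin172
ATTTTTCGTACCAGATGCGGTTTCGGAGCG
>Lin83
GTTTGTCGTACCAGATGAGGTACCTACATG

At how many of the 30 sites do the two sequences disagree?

10

Mismatches occur at site 1 (A/G), site 5 (T/G), site 18 (C/A), site 22 (T/A), site 23 (T/C), site 25 (G/T), site 26 (G/A), site 27 (A/C), site 28 (G/A), site 29 (C/T).
That gives 10 mismatches out of 30 aligned sites, so the Hamming distance is 10.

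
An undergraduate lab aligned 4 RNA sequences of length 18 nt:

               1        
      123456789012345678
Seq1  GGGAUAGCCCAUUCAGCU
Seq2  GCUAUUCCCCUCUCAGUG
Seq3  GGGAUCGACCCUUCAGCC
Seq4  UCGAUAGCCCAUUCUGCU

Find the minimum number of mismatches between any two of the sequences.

3

Pairwise Hamming distances:
  Seq1 vs Seq2: 8
  Seq1 vs Seq3: 4
  Seq1 vs Seq4: 3
  Seq2 vs Seq3: 9
  Seq2 vs Seq4: 9
  Seq3 vs Seq4: 7
The smallest is 3, between Seq1 and Seq4.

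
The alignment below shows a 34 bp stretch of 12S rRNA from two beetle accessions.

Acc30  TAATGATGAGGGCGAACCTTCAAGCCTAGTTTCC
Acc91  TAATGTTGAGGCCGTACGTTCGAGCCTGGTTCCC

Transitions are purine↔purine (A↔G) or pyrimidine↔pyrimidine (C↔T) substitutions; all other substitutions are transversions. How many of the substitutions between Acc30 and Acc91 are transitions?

Differing sites — 6:A/T (Tv); 12:G/C (Tv); 15:A/T (Tv); 18:C/G (Tv); 22:A/G (Ti); 28:A/G (Ti); 32:T/C (Ti).
Of the 7 differences, 3 transitions and 4 transversions, so the answer is 3.

3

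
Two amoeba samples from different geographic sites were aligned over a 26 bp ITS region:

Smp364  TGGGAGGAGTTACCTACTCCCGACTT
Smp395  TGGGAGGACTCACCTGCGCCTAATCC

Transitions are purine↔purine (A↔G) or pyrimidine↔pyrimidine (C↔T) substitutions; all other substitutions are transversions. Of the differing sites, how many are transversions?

2

Differing sites — 9:G/C (Tv); 11:T/C (Ti); 16:A/G (Ti); 18:T/G (Tv); 21:C/T (Ti); 22:G/A (Ti); 24:C/T (Ti); 25:T/C (Ti); 26:T/C (Ti).
Of the 9 differences, 7 transitions and 2 transversions, so the answer is 2.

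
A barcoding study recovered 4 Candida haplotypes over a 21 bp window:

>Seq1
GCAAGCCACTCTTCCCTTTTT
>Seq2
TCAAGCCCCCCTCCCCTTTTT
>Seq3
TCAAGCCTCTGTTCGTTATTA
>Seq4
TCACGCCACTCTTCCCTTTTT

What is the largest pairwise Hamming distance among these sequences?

Pairwise Hamming distances:
  Seq1 vs Seq2: 4
  Seq1 vs Seq3: 7
  Seq1 vs Seq4: 2
  Seq2 vs Seq3: 8
  Seq2 vs Seq4: 4
  Seq3 vs Seq4: 7
The largest is 8, between Seq2 and Seq3.

8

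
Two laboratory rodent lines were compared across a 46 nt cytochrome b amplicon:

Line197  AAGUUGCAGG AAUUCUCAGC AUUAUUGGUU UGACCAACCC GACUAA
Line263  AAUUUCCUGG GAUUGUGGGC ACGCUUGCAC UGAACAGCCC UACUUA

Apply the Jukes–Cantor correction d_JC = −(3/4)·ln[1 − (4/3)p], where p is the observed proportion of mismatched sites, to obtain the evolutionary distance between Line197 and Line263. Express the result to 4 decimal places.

The sequences differ at positions 3 (G/U), 6 (G/C), 8 (A/U), 11 (A/G), 15 (C/G), 17 (C/G), 18 (A/G), 22 (U/C), 23 (U/G), 24 (A/C), 28 (G/C), 29 (U/A), 30 (U/C), 34 (C/A), 37 (A/G), 41 (G/U), 45 (A/U).
p = 17/46 = 0.369565.
d = −0.75 · ln(1 − (4/3)·0.369565) = −0.75 · ln(0.507247) = −0.75 · (-0.678757) = 0.5091.

0.5091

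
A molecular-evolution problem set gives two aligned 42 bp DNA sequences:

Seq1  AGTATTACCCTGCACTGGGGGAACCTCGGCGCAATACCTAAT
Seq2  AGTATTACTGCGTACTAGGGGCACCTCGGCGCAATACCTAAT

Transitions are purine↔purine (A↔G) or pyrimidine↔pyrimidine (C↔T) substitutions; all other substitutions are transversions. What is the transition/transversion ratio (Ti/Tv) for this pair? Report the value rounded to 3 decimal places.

2.000

Mismatches occur at site 9 (C→T, transition), site 10 (C→G, transversion), site 11 (T→C, transition), site 13 (C→T, transition), site 17 (G→A, transition), site 22 (A→C, transversion).
Of the 6 differences, 4 transitions and 2 transversions, so Ti/Tv = 4/2 = 2.000.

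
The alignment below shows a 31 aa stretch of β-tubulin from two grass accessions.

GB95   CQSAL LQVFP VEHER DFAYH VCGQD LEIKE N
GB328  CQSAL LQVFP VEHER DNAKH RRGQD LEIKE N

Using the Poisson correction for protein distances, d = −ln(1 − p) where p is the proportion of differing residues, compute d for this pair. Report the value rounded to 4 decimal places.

0.1382

Mismatches occur at site 17 (F/N), site 19 (Y/K), site 21 (V/R), site 22 (C/R).
p = 4/31 = 0.129032.
d = −ln(1 − 0.129032) = −ln(0.870968) = 0.1382.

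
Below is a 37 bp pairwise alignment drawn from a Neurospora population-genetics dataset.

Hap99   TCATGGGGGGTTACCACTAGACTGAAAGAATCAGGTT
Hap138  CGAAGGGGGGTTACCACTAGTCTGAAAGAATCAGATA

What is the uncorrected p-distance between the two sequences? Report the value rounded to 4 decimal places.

0.1622

Differing sites — 1:T/C; 2:C/G; 4:T/A; 21:A/T; 35:G/A; 37:T/A.
There are 6 differences over 37 sites, so p = 6/37 = 0.1622.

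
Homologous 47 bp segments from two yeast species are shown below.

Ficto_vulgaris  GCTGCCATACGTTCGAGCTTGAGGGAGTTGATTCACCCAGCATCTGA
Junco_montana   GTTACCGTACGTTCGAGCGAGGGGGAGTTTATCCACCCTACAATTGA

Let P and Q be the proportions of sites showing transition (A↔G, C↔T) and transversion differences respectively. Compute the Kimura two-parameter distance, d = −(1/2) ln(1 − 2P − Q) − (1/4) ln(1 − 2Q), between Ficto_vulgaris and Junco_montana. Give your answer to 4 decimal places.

0.3188

Differing sites — 2:C/T (Ti); 4:G/A (Ti); 7:A/G (Ti); 19:T/G (Tv); 20:T/A (Tv); 22:A/G (Ti); 30:G/T (Tv); 33:T/C (Ti); 39:A/T (Tv); 40:G/A (Ti); 43:T/A (Tv); 44:C/T (Ti).
Of the 12 differences, 7 transitions and 5 transversions over 47 sites: P = 7/47 = 0.148936, Q = 5/47 = 0.106383.
d = −0.5·ln(0.595745) − 0.25·ln(0.787234) = −0.5·(-0.517943) − 0.25·(-0.239230) = 0.3188.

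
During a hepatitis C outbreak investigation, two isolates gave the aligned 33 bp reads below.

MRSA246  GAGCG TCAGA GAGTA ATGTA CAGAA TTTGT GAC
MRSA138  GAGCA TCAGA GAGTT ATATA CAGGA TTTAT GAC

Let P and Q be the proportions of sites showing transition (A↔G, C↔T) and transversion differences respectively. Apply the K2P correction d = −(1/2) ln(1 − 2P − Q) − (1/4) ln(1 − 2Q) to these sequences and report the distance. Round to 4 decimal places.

0.1749

The sequences differ at positions 5 (G/A, transition), 15 (A/T, transversion), 18 (G/A, transition), 24 (A/G, transition), 29 (G/A, transition).
Of the 5 differences, 4 transitions and 1 transversion over 33 sites: P = 4/33 = 0.121212, Q = 1/33 = 0.030303.
d = −0.5·ln(0.727273) − 0.25·ln(0.939394) = −0.5·(-0.318453) − 0.25·(-0.062520) = 0.1749.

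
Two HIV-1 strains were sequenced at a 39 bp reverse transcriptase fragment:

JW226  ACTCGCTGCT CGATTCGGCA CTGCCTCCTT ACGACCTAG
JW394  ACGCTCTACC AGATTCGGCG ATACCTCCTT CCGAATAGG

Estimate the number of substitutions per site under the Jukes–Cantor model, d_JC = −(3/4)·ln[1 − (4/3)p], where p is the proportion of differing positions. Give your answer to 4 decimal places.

0.4408

The sequences differ at positions 3 (T/G), 5 (G/T), 8 (G/A), 10 (T/C), 11 (C/A), 20 (A/G), 21 (C/A), 23 (G/A), 31 (A/C), 35 (C/A), 36 (C/T), 37 (T/A), 38 (A/G).
p = 13/39 = 0.333333.
d = −0.75 · ln(1 − (4/3)·0.333333) = −0.75 · ln(0.555556) = −0.75 · (-0.587786) = 0.4408.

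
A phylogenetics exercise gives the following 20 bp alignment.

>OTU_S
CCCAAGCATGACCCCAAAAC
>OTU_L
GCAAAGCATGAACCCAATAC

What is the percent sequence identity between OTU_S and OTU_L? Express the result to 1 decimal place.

Mismatches occur at site 1 (C→G), site 3 (C→A), site 12 (C→A), site 18 (A→T).
16 of the 20 sites match, so the percent identity is 16/20 × 100 = 80.0%.

80.0%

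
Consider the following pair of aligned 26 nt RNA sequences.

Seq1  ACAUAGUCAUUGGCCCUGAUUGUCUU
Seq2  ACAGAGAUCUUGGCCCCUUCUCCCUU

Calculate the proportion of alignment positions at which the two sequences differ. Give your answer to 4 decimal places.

Mismatches occur at site 4 (U/G), site 7 (U/A), site 8 (C/U), site 9 (A/C), site 17 (U/C), site 18 (G/U), site 19 (A/U), site 20 (U/C), site 22 (G/C), site 23 (U/C).
There are 10 differences over 26 sites, so p = 10/26 = 0.3846.

0.3846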